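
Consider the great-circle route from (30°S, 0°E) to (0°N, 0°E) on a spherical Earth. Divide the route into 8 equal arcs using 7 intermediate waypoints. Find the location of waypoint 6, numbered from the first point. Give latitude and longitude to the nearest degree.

The haversine formula gives a central angle δ ≈ 0.524 rad (30.0°) between the endpoints.
Interpolate at f = 6/8 with slerp weights a = sin((1−f)δ)/sin δ ≈ 0.261, b = sin(fδ)/sin δ ≈ 0.765.
p = a·p₁ + b·p₂ ≈ (0.991, 0.000, -0.131); φ = arcsin(p_z) ≈ -7.50°, λ = atan2(p_y, p_x) ≈ 0.00°.

≈ (7°S, 0°E)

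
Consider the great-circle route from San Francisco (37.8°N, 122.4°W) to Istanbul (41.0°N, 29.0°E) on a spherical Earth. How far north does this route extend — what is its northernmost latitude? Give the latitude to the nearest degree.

The great circle lies in the plane with unit normal n̂ = (p₁ × p₂)/|p₁ × p₂|.
Here n̂_z ≈ +0.288; the vertex latitude is φ_max = arccos|n̂_z| ≈ 73.3°.

≈ 73°N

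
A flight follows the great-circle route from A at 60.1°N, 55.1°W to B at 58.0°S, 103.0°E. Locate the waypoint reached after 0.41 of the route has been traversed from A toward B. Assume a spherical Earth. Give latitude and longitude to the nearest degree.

Convert each endpoint to a unit vector on the sphere (x = cos φ cos λ, y = cos φ sin λ, z = sin φ).
The central angle between the endpoints is δ = arccos(p₁·p₂) ≈ 2.943 rad (168.6°).
Interpolate at f = 0.41 with slerp weights a = sin((1−f)δ)/sin δ ≈ 4.990, b = sin(fδ)/sin δ ≈ 4.727.
p = a·p₁ + b·p₂ ≈ (0.860, 0.401, 0.317); φ = arcsin(p_z) ≈ 18.49°, λ = atan2(p_y, p_x) ≈ 24.98°.

≈ 18°N, 25°E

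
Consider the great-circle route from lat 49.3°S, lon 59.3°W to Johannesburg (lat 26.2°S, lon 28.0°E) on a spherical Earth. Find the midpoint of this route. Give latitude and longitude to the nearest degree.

≈ lat 47°S, lon 7°W

From cos δ = sin φ₁ sin φ₂ + cos φ₁ cos φ₂ cos Δλ, the central angle is δ ≈ 1.200 rad (68.8°).
Interpolate at f = 1/2 with slerp weights a = sin((1−f)δ)/sin δ ≈ 0.606, b = sin(fδ)/sin δ ≈ 0.606.
p = a·p₁ + b·p₂ ≈ (0.682, -0.084, -0.727); φ = arcsin(p_z) ≈ -46.62°, λ = atan2(p_y, p_x) ≈ -7.07°.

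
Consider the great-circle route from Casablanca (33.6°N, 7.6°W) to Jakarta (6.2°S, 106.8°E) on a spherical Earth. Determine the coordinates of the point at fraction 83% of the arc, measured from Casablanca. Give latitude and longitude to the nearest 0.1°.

From cos δ = sin φ₁ sin φ₂ + cos φ₁ cos φ₂ cos Δλ, the central angle is δ ≈ 1.984 rad (113.7°).
Interpolate at f = 0.83 with slerp weights a = sin((1−f)δ)/sin δ ≈ 0.361, b = sin(fδ)/sin δ ≈ 1.089.
p = a·p₁ + b·p₂ ≈ (-0.014, 0.996, 0.082); φ = arcsin(p_z) ≈ 4.73°, λ = atan2(p_y, p_x) ≈ 90.83°.

≈ 4.7°N, 90.8°E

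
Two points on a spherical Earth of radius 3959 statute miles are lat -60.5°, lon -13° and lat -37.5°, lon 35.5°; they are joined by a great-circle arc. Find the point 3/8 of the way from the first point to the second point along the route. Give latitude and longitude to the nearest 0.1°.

≈ lat -54.4°, lon 11.1°

Convert each endpoint to a unit vector on the sphere (x = cos φ cos λ, y = cos φ sin λ, z = sin φ).
The central angle between the endpoints is δ = arccos(p₁·p₂) ≈ 0.662 rad (37.9°).
Interpolate at f = 3/8 with slerp weights a = sin((1−f)δ)/sin δ ≈ 0.654, b = sin(fδ)/sin δ ≈ 0.400.
p = a·p₁ + b·p₂ ≈ (0.572, 0.112, -0.813); φ = arcsin(p_z) ≈ -54.35°, λ = atan2(p_y, p_x) ≈ 11.05°.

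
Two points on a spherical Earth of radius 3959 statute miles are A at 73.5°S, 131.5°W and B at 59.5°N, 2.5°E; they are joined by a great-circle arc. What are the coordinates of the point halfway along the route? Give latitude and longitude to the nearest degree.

≈ 15°S, 31°W

Convert each endpoint to a unit vector on the sphere (x = cos φ cos λ, y = cos φ sin λ, z = sin φ).
The central angle between the endpoints is δ = arccos(p₁·p₂) ≈ 2.755 rad (157.9°).
Interpolate at f = 1/2 with slerp weights a = sin((1−f)δ)/sin δ ≈ 2.604, b = sin(fδ)/sin δ ≈ 2.604.
p = a·p₁ + b·p₂ ≈ (0.830, -0.496, -0.253); φ = arcsin(p_z) ≈ -14.66°, λ = atan2(p_y, p_x) ≈ -30.87°.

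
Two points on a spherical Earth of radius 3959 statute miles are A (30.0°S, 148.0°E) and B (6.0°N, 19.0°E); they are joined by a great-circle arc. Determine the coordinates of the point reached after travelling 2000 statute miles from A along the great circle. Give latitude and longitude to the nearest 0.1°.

≈ (33.6°S, 114.1°E)

Convert each endpoint to a unit vector on the sphere (x = cos φ cos λ, y = cos φ sin λ, z = sin φ).
The central angle between the endpoints is δ = arccos(p₁·p₂) ≈ 2.207 rad (126.5°). The total great-circle distance is δ·R ≈ 2.207 × 3959 ≈ 8738 mi, so the target fraction is f = 2000/8738 ≈ 0.229.
Interpolate at f ≈ 0.229 with slerp weights a = sin((1−f)δ)/sin δ ≈ 1.233, b = sin(fδ)/sin δ ≈ 0.602.
p = a·p₁ + b·p₂ ≈ (-0.339, 0.761, -0.553); φ = arcsin(p_z) ≈ -33.60°, λ = atan2(p_y, p_x) ≈ 114.05°.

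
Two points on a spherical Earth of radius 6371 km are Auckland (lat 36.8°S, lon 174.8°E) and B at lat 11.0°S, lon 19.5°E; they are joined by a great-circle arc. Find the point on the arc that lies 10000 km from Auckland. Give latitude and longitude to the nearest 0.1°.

The haversine formula gives a central angle δ ≈ 2.214 rad (126.9°) between the endpoints. The total great-circle distance is δ·R ≈ 2.214 × 6371 ≈ 14106 km, so the target fraction is f = 10000/14106 ≈ 0.709.
Interpolate at f ≈ 0.709 with slerp weights a = sin((1−f)δ)/sin δ ≈ 0.751, b = sin(fδ)/sin δ ≈ 1.250.
p = a·p₁ + b·p₂ ≈ (0.558, 0.464, -0.688); φ = arcsin(p_z) ≈ -43.49°, λ = atan2(p_y, p_x) ≈ 39.76°.

≈ lat 43.5°S, lon 39.8°E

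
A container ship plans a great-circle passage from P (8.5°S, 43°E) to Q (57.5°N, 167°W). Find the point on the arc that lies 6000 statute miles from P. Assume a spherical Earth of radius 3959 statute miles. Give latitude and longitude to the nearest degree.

≈ (67°N, 103°E)

Write both endpoints as unit vectors p₁, p₂ with components (cos φ cos λ, cos φ sin λ, sin φ).
The central angle between the endpoints is δ = arccos(p₁·p₂) ≈ 2.196 rad (125.8°). The total great-circle distance is δ·R ≈ 2.196 × 3959 ≈ 8692 mi, so the target fraction is f = 6000/8692 ≈ 0.690.
Interpolate at f ≈ 0.690 with slerp weights a = sin((1−f)δ)/sin δ ≈ 0.775, b = sin(fδ)/sin δ ≈ 1.231.
p = a·p₁ + b·p₂ ≈ (-0.084, 0.374, 0.924); φ = arcsin(p_z) ≈ 67.46°, λ = atan2(p_y, p_x) ≈ 102.62°.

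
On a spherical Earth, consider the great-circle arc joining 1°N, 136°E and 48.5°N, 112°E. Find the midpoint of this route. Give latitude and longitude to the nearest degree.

From cos δ = sin φ₁ sin φ₂ + cos φ₁ cos φ₂ cos Δλ, the central angle is δ ≈ 0.904 rad (51.8°).
Interpolate at f = 1/2 with slerp weights a = sin((1−f)δ)/sin δ ≈ 0.556, b = sin(fδ)/sin δ ≈ 0.556.
p = a·p₁ + b·p₂ ≈ (-0.538, 0.728, 0.426); φ = arcsin(p_z) ≈ 25.21°, λ = atan2(p_y, p_x) ≈ 126.47°.

≈ 25°N, 126°E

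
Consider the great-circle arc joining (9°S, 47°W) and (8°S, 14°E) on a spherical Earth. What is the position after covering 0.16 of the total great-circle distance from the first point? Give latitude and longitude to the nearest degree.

Write both endpoints as unit vectors p₁, p₂ with components (cos φ cos λ, cos φ sin λ, sin φ).
The central angle between the endpoints is δ = arccos(p₁·p₂) ≈ 1.052 rad (60.3°).
Interpolate at f = 0.16 with slerp weights a = sin((1−f)δ)/sin δ ≈ 0.890, b = sin(fδ)/sin δ ≈ 0.193.
p = a·p₁ + b·p₂ ≈ (0.785, -0.597, -0.166); φ = arcsin(p_z) ≈ -9.56°, λ = atan2(p_y, p_x) ≈ -37.25°.

≈ (10°S, 37°W)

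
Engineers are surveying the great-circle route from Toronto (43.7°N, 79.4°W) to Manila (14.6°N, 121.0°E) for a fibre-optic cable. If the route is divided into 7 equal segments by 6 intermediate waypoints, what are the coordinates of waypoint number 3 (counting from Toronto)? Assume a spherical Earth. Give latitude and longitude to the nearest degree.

≈ 72°N, 177°W

Write both endpoints as unit vectors p₁, p₂ with components (cos φ cos λ, cos φ sin λ, sin φ).
The central angle between the endpoints is δ = arccos(p₁·p₂) ≈ 2.073 rad (118.8°).
Interpolate at f = 3/7 with slerp weights a = sin((1−f)δ)/sin δ ≈ 1.057, b = sin(fδ)/sin δ ≈ 0.886.
p = a·p₁ + b·p₂ ≈ (-0.301, -0.017, 0.954); φ = arcsin(p_z) ≈ 72.47°, λ = atan2(p_y, p_x) ≈ -176.85°.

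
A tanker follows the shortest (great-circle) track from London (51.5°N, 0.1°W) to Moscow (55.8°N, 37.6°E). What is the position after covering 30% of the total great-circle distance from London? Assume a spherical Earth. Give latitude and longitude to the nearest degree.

≈ 54°N, 10°E

Convert each endpoint to a unit vector on the sphere (x = cos φ cos λ, y = cos φ sin λ, z = sin φ).
The central angle between the endpoints is δ = arccos(p₁·p₂) ≈ 0.392 rad (22.5°).
Interpolate at f = 0.30 with slerp weights a = sin((1−f)δ)/sin δ ≈ 0.709, b = sin(fδ)/sin δ ≈ 0.307.
p = a·p₁ + b·p₂ ≈ (0.578, 0.105, 0.809); φ = arcsin(p_z) ≈ 54.01°, λ = atan2(p_y, p_x) ≈ 10.25°.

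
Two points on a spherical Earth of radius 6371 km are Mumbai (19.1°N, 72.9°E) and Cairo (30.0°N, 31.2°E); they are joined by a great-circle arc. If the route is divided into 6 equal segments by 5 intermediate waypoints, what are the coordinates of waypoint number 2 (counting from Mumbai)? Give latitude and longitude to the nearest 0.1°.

≈ 24.0°N, 59.9°E

From cos δ = sin φ₁ sin φ₂ + cos φ₁ cos φ₂ cos Δλ, the central angle is δ ≈ 0.685 rad (39.2°).
Interpolate at f = 2/6 with slerp weights a = sin((1−f)δ)/sin δ ≈ 0.697, b = sin(fδ)/sin δ ≈ 0.358.
p = a·p₁ + b·p₂ ≈ (0.459, 0.790, 0.407); φ = arcsin(p_z) ≈ 24.01°, λ = atan2(p_y, p_x) ≈ 59.86°.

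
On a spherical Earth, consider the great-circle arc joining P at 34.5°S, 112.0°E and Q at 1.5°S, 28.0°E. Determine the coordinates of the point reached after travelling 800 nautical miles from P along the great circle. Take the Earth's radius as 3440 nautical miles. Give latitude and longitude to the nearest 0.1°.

≈ 33.0°S, 96.1°E

Convert each endpoint to a unit vector on the sphere (x = cos φ cos λ, y = cos φ sin λ, z = sin φ).
The central angle between the endpoints is δ = arccos(p₁·p₂) ≈ 1.470 rad (84.2°). The total great-circle distance is δ·R ≈ 1.470 × 3440 ≈ 5056 nmi, so the target fraction is f = 800/5056 ≈ 0.158.
Interpolate at f ≈ 0.158 with slerp weights a = sin((1−f)δ)/sin δ ≈ 0.950, b = sin(fδ)/sin δ ≈ 0.232.
p = a·p₁ + b·p₂ ≈ (-0.089, 0.834, -0.544); φ = arcsin(p_z) ≈ -32.95°, λ = atan2(p_y, p_x) ≈ 96.07°.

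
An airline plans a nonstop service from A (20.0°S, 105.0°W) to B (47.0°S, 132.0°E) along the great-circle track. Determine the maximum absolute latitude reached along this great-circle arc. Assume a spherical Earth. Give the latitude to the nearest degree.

The great circle lies in the plane with unit normal n̂ = (p₁ × p₂)/|p₁ × p₂|.
Here n̂_z ≈ -0.540; the vertex latitude is φ_max = arccos|n̂_z| ≈ 57.3°.

≈ 57°S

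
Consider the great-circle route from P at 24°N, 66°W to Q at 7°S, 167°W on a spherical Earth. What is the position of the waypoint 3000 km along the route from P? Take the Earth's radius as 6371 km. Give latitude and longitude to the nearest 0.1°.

Convert each endpoint to a unit vector on the sphere (x = cos φ cos λ, y = cos φ sin λ, z = sin φ).
The central angle between the endpoints is δ = arccos(p₁·p₂) ≈ 1.795 rad (102.9°). The total great-circle distance is δ·R ≈ 1.795 × 6371 ≈ 11438 km, so the target fraction is f = 3000/11438 ≈ 0.262.
Interpolate at f ≈ 0.262 with slerp weights a = sin((1−f)δ)/sin δ ≈ 0.995, b = sin(fδ)/sin δ ≈ 0.465.
p = a·p₁ + b·p₂ ≈ (-0.080, -0.934, 0.348); φ = arcsin(p_z) ≈ 20.36°, λ = atan2(p_y, p_x) ≈ -94.92°.

≈ 20.4°N, 94.9°W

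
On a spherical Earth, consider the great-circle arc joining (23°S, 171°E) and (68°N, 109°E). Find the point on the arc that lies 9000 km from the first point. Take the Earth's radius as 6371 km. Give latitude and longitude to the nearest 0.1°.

≈ (52.6°N, 137.7°E)

Write both endpoints as unit vectors p₁, p₂ with components (cos φ cos λ, cos φ sin λ, sin φ).
The central angle between the endpoints is δ = arccos(p₁·p₂) ≈ 1.773 rad (101.6°). The total great-circle distance is δ·R ≈ 1.773 × 6371 ≈ 11293 km, so the target fraction is f = 9000/11293 ≈ 0.797.
Interpolate at f ≈ 0.797 with slerp weights a = sin((1−f)δ)/sin δ ≈ 0.359, b = sin(fδ)/sin δ ≈ 1.008.
p = a·p₁ + b·p₂ ≈ (-0.450, 0.409, 0.794); φ = arcsin(p_z) ≈ 52.57°, λ = atan2(p_y, p_x) ≈ 137.73°.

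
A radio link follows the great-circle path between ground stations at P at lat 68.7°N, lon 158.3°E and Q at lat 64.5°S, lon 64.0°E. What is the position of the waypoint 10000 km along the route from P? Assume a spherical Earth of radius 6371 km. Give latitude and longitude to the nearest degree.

≈ lat 12°S, lon 101°E

Convert each endpoint to a unit vector on the sphere (x = cos φ cos λ, y = cos φ sin λ, z = sin φ).
The central angle between the endpoints is δ = arccos(p₁·p₂) ≈ 2.592 rad (148.5°). The total great-circle distance is δ·R ≈ 2.592 × 6371 ≈ 16513 km, so the target fraction is f = 10000/16513 ≈ 0.606.
Interpolate at f ≈ 0.606 with slerp weights a = sin((1−f)δ)/sin δ ≈ 1.633, b = sin(fδ)/sin δ ≈ 1.914.
p = a·p₁ + b·p₂ ≈ (-0.190, 0.960, -0.206); φ = arcsin(p_z) ≈ -11.88°, λ = atan2(p_y, p_x) ≈ 101.20°.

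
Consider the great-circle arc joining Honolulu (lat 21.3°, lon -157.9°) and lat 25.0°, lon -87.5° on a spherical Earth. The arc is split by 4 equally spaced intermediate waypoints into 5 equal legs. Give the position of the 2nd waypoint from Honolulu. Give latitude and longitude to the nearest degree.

Write both endpoints as unit vectors p₁, p₂ with components (cos φ cos λ, cos φ sin λ, sin φ).
The central angle between the endpoints is δ = arccos(p₁·p₂) ≈ 1.119 rad (64.1°).
Interpolate at f = 2/5 with slerp weights a = sin((1−f)δ)/sin δ ≈ 0.691, b = sin(fδ)/sin δ ≈ 0.481.
p = a·p₁ + b·p₂ ≈ (-0.578, -0.678, 0.454); φ = arcsin(p_z) ≈ 27.03°, λ = atan2(p_y, p_x) ≈ -130.44°.

≈ lat 27°, lon -130°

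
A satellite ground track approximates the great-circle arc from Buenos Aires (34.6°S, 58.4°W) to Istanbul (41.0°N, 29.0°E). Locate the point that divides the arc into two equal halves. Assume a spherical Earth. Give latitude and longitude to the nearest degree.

The haversine formula gives a central angle δ ≈ 1.922 rad (110.1°) between the endpoints.
Interpolate at f = 1/2 with slerp weights a = sin((1−f)δ)/sin δ ≈ 0.873, b = sin(fδ)/sin δ ≈ 0.873.
p = a·p₁ + b·p₂ ≈ (0.953, -0.293, 0.077); φ = arcsin(p_z) ≈ 4.42°, λ = atan2(p_y, p_x) ≈ -17.07°.

≈ 4°N, 17°W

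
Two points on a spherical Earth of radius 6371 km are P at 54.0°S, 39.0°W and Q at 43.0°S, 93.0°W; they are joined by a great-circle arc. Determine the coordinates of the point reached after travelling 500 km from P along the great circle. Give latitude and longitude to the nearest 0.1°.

From cos δ = sin φ₁ sin φ₂ + cos φ₁ cos φ₂ cos Δλ, the central angle is δ ≈ 0.636 rad (36.4°). The total great-circle distance is δ·R ≈ 0.636 × 6371 ≈ 4053 km, so the target fraction is f = 500/4053 ≈ 0.123.
Interpolate at f ≈ 0.123 with slerp weights a = sin((1−f)δ)/sin δ ≈ 0.891, b = sin(fδ)/sin δ ≈ 0.132.
p = a·p₁ + b·p₂ ≈ (0.402, -0.426, -0.811); φ = arcsin(p_z) ≈ -54.16°, λ = atan2(p_y, p_x) ≈ -46.66°.

≈ 54.2°S, 46.7°W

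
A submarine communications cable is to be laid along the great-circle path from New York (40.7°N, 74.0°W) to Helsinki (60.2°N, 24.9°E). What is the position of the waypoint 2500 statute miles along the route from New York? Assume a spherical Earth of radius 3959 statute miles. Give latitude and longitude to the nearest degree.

≈ 63°N, 25°W

The haversine formula gives a central angle δ ≈ 1.038 rad (59.5°) between the endpoints. The total great-circle distance is δ·R ≈ 1.038 × 3959 ≈ 4111 mi, so the target fraction is f = 2500/4111 ≈ 0.608.
Interpolate at f ≈ 0.608 with slerp weights a = sin((1−f)δ)/sin δ ≈ 0.459, b = sin(fδ)/sin δ ≈ 0.685.
p = a·p₁ + b·p₂ ≈ (0.405, -0.191, 0.894); φ = arcsin(p_z) ≈ 63.40°, λ = atan2(p_y, p_x) ≈ -25.31°.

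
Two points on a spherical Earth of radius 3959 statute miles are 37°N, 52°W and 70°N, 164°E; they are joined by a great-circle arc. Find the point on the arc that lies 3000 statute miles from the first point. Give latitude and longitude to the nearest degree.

≈ 77°N, 92°W

Write both endpoints as unit vectors p₁, p₂ with components (cos φ cos λ, cos φ sin λ, sin φ).
The central angle between the endpoints is δ = arccos(p₁·p₂) ≈ 1.219 rad (69.8°). The total great-circle distance is δ·R ≈ 1.219 × 3959 ≈ 4826 mi, so the target fraction is f = 3000/4826 ≈ 0.622.
Interpolate at f ≈ 0.622 with slerp weights a = sin((1−f)δ)/sin δ ≈ 0.474, b = sin(fδ)/sin δ ≈ 0.732.
p = a·p₁ + b·p₂ ≈ (-0.008, -0.229, 0.973); φ = arcsin(p_z) ≈ 76.73°, λ = atan2(p_y, p_x) ≈ -91.89°.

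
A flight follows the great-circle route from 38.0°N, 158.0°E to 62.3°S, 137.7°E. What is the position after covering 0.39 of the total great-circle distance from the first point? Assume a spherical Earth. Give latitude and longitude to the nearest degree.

≈ 1°S, 152°E

Write both endpoints as unit vectors p₁, p₂ with components (cos φ cos λ, cos φ sin λ, sin φ).
The central angle between the endpoints is δ = arccos(p₁·p₂) ≈ 1.774 rad (101.6°).
Interpolate at f = 0.39 with slerp weights a = sin((1−f)δ)/sin δ ≈ 0.901, b = sin(fδ)/sin δ ≈ 0.651.
p = a·p₁ + b·p₂ ≈ (-0.882, 0.470, -0.022); φ = arcsin(p_z) ≈ -1.24°, λ = atan2(p_y, p_x) ≈ 151.97°.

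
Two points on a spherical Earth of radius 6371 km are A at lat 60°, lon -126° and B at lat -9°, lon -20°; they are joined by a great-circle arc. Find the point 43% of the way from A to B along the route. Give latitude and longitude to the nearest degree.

≈ lat 42°, lon -56°

Convert each endpoint to a unit vector on the sphere (x = cos φ cos λ, y = cos φ sin λ, z = sin φ).
The central angle between the endpoints is δ = arccos(p₁·p₂) ≈ 1.846 rad (105.8°).
Interpolate at f = 0.43 with slerp weights a = sin((1−f)δ)/sin δ ≈ 0.902, b = sin(fδ)/sin δ ≈ 0.741.
p = a·p₁ + b·p₂ ≈ (0.422, -0.615, 0.666); φ = arcsin(p_z) ≈ 41.73°, λ = atan2(p_y, p_x) ≈ -55.53°.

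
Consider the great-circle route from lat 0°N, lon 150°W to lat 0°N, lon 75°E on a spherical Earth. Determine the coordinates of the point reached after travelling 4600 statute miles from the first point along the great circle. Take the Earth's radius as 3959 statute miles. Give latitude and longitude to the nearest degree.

≈ lat 0°N, lon 143°E

From cos δ = sin φ₁ sin φ₂ + cos φ₁ cos φ₂ cos Δλ, the central angle is δ ≈ 2.356 rad (135.0°). The total great-circle distance is δ·R ≈ 2.356 × 3959 ≈ 9328 mi, so the target fraction is f = 4600/9328 ≈ 0.493.
Interpolate at f ≈ 0.493 with slerp weights a = sin((1−f)δ)/sin δ ≈ 1.315, b = sin(fδ)/sin δ ≈ 1.298.
p = a·p₁ + b·p₂ ≈ (-0.803, 0.596, 0.000); φ = arcsin(p_z) ≈ 0.00°, λ = atan2(p_y, p_x) ≈ 143.43°.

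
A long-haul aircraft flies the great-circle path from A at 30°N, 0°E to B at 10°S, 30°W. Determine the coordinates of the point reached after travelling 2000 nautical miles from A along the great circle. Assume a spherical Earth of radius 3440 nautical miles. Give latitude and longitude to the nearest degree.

Write both endpoints as unit vectors p₁, p₂ with components (cos φ cos λ, cos φ sin λ, sin φ).
The central angle between the endpoints is δ = arccos(p₁·p₂) ≈ 0.861 rad (49.3°). The total great-circle distance is δ·R ≈ 0.861 × 3440 ≈ 2961 nmi, so the target fraction is f = 2000/2961 ≈ 0.675.
Interpolate at f ≈ 0.675 with slerp weights a = sin((1−f)δ)/sin δ ≈ 0.364, b = sin(fδ)/sin δ ≈ 0.724.
p = a·p₁ + b·p₂ ≈ (0.933, -0.357, 0.056); φ = arcsin(p_z) ≈ 3.22°, λ = atan2(p_y, p_x) ≈ -20.92°.

≈ 3°N, 21°W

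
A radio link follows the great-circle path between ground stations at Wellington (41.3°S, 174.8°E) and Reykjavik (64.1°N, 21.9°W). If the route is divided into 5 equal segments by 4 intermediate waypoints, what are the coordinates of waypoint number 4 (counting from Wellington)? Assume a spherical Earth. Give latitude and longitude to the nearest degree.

≈ 75°N, 117°W

Write both endpoints as unit vectors p₁, p₂ with components (cos φ cos λ, cos φ sin λ, sin φ).
The central angle between the endpoints is δ = arccos(p₁·p₂) ≈ 2.709 rad (155.2°).
Interpolate at f = 4/5 with slerp weights a = sin((1−f)δ)/sin δ ≈ 1.231, b = sin(fδ)/sin δ ≈ 1.975.
p = a·p₁ + b·p₂ ≈ (-0.121, -0.238, 0.964); φ = arcsin(p_z) ≈ 74.53°, λ = atan2(p_y, p_x) ≈ -116.92°.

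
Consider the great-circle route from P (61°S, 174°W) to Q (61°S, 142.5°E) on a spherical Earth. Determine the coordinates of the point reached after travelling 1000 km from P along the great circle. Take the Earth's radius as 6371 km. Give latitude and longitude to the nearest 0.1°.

≈ (62.7°S, 167.2°E)

Convert each endpoint to a unit vector on the sphere (x = cos φ cos λ, y = cos φ sin λ, z = sin φ).
The central angle between the endpoints is δ = arccos(p₁·p₂) ≈ 0.361 rad (20.7°). The total great-circle distance is δ·R ≈ 0.361 × 6371 ≈ 2302 km, so the target fraction is f = 1000/2302 ≈ 0.434.
Interpolate at f ≈ 0.434 with slerp weights a = sin((1−f)δ)/sin δ ≈ 0.574, b = sin(fδ)/sin δ ≈ 0.442.
p = a·p₁ + b·p₂ ≈ (-0.447, 0.101, -0.889); φ = arcsin(p_z) ≈ -62.73°, λ = atan2(p_y, p_x) ≈ 167.21°.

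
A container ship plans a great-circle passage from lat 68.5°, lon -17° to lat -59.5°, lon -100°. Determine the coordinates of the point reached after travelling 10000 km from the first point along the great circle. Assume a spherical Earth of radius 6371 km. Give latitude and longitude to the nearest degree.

Convert each endpoint to a unit vector on the sphere (x = cos φ cos λ, y = cos φ sin λ, z = sin φ).
The central angle between the endpoints is δ = arccos(p₁·p₂) ≈ 2.464 rad (141.2°). The total great-circle distance is δ·R ≈ 2.464 × 6371 ≈ 15697 km, so the target fraction is f = 10000/15697 ≈ 0.637.
Interpolate at f ≈ 0.637 with slerp weights a = sin((1−f)δ)/sin δ ≈ 1.244, b = sin(fδ)/sin δ ≈ 1.595.
p = a·p₁ + b·p₂ ≈ (0.295, -0.930, -0.217); φ = arcsin(p_z) ≈ -12.54°, λ = atan2(p_y, p_x) ≈ -72.39°.

≈ lat -13°, lon -72°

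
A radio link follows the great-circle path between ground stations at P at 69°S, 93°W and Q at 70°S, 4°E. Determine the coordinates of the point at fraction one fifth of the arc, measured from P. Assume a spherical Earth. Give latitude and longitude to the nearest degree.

≈ 73°S, 79°W

Write both endpoints as unit vectors p₁, p₂ with components (cos φ cos λ, cos φ sin λ, sin φ).
The central angle between the endpoints is δ = arccos(p₁·p₂) ≈ 0.531 rad (30.4°).
Interpolate at f = 1/5 with slerp weights a = sin((1−f)δ)/sin δ ≈ 0.814, b = sin(fδ)/sin δ ≈ 0.209.
p = a·p₁ + b·p₂ ≈ (0.056, -0.286, -0.957); φ = arcsin(p_z) ≈ -73.04°, λ = atan2(p_y, p_x) ≈ -78.90°.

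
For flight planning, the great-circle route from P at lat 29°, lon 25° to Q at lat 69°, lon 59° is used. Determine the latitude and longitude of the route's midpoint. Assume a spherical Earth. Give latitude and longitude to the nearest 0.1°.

≈ lat 50.0°, lon 34.7°

Convert each endpoint to a unit vector on the sphere (x = cos φ cos λ, y = cos φ sin λ, z = sin φ).
The central angle between the endpoints is δ = arccos(p₁·p₂) ≈ 0.778 rad (44.6°).
Interpolate at f = 1/2 with slerp weights a = sin((1−f)δ)/sin δ ≈ 0.540, b = sin(fδ)/sin δ ≈ 0.540.
p = a·p₁ + b·p₂ ≈ (0.528, 0.366, 0.766); φ = arcsin(p_z) ≈ 50.03°, λ = atan2(p_y, p_x) ≈ 34.71°.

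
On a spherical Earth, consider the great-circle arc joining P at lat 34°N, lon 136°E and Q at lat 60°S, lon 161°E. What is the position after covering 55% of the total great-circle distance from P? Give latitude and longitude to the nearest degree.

≈ lat 18°S, lon 146°E

Convert each endpoint to a unit vector on the sphere (x = cos φ cos λ, y = cos φ sin λ, z = sin φ).
The central angle between the endpoints is δ = arccos(p₁·p₂) ≈ 1.680 rad (96.2°).
Interpolate at f = 0.55 with slerp weights a = sin((1−f)δ)/sin δ ≈ 0.690, b = sin(fδ)/sin δ ≈ 0.803.
p = a·p₁ + b·p₂ ≈ (-0.791, 0.528, -0.309); φ = arcsin(p_z) ≈ -18.02°, λ = atan2(p_y, p_x) ≈ 146.27°.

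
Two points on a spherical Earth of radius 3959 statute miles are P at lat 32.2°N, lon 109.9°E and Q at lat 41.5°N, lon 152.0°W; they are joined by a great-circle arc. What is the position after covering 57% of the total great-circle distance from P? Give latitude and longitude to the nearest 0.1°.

≈ lat 49.3°N, lon 162.9°E

From cos δ = sin φ₁ sin φ₂ + cos φ₁ cos φ₂ cos Δλ, the central angle is δ ≈ 1.304 rad (74.7°).
Interpolate at f = 0.57 with slerp weights a = sin((1−f)δ)/sin δ ≈ 0.551, b = sin(fδ)/sin δ ≈ 0.701.
p = a·p₁ + b·p₂ ≈ (-0.623, 0.192, 0.759); φ = arcsin(p_z) ≈ 49.34°, λ = atan2(p_y, p_x) ≈ 162.87°.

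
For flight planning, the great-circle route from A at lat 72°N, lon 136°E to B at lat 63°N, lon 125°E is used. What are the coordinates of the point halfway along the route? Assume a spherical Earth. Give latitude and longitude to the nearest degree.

≈ lat 68°N, lon 129°E

Write both endpoints as unit vectors p₁, p₂ with components (cos φ cos λ, cos φ sin λ, sin φ).
The central angle between the endpoints is δ = arccos(p₁·p₂) ≈ 0.173 rad (9.9°).
Interpolate at f = 1/2 with slerp weights a = sin((1−f)δ)/sin δ ≈ 0.502, b = sin(fδ)/sin δ ≈ 0.502.
p = a·p₁ + b·p₂ ≈ (-0.242, 0.294, 0.924); φ = arcsin(p_z) ≈ 67.59°, λ = atan2(p_y, p_x) ≈ 129.45°.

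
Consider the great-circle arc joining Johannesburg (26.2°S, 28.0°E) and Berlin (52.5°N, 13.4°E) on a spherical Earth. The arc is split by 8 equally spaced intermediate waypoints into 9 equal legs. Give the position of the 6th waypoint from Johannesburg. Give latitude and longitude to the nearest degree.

≈ 26°N, 20°E

Convert each endpoint to a unit vector on the sphere (x = cos φ cos λ, y = cos φ sin λ, z = sin φ).
The central angle between the endpoints is δ = arccos(p₁·p₂) ≈ 1.392 rad (79.7°).
Interpolate at f = 6/9 with slerp weights a = sin((1−f)δ)/sin δ ≈ 0.455, b = sin(fδ)/sin δ ≈ 0.813.
p = a·p₁ + b·p₂ ≈ (0.842, 0.306, 0.444); φ = arcsin(p_z) ≈ 26.39°, λ = atan2(p_y, p_x) ≈ 19.99°.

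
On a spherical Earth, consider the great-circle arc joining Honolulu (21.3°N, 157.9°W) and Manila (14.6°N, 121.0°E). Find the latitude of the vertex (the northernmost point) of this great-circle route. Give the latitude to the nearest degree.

The great circle lies in the plane with unit normal n̂ = (p₁ × p₂)/|p₁ × p₂|.
Here n̂_z ≈ -0.916; the vertex latitude is φ_max = arccos|n̂_z| ≈ 23.7°.
Check via Clairaut: cos φ_max = |cos φ₁| · sin C = cos(21.3°)·sin(79.3°) ≈ 0.916, again giving ≈ 23.7°.

≈ 24°N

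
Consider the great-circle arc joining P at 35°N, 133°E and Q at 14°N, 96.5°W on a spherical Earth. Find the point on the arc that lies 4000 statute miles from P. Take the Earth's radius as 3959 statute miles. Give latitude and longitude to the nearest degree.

≈ 46°N, 149°W

Write both endpoints as unit vectors p₁, p₂ with components (cos φ cos λ, cos φ sin λ, sin φ).
The central angle between the endpoints is δ = arccos(p₁·p₂) ≈ 1.958 rad (112.2°). The total great-circle distance is δ·R ≈ 1.958 × 3959 ≈ 7751 mi, so the target fraction is f = 4000/7751 ≈ 0.516.
Interpolate at f ≈ 0.516 with slerp weights a = sin((1−f)δ)/sin δ ≈ 0.877, b = sin(fδ)/sin δ ≈ 0.915.
p = a·p₁ + b·p₂ ≈ (-0.590, -0.357, 0.724); φ = arcsin(p_z) ≈ 46.40°, λ = atan2(p_y, p_x) ≈ -148.87°.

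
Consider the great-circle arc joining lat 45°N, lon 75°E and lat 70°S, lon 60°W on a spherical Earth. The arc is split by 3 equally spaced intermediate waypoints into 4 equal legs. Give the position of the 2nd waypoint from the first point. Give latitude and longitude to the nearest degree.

Convert each endpoint to a unit vector on the sphere (x = cos φ cos λ, y = cos φ sin λ, z = sin φ).
The central angle between the endpoints is δ = arccos(p₁·p₂) ≈ 2.560 rad (146.7°).
Interpolate at f = 2/4 with slerp weights a = sin((1−f)δ)/sin δ ≈ 1.743, b = sin(fδ)/sin δ ≈ 1.743.
p = a·p₁ + b·p₂ ≈ (0.617, 0.674, -0.405); φ = arcsin(p_z) ≈ -23.92°, λ = atan2(p_y, p_x) ≈ 47.53°.

≈ lat 24°S, lon 48°E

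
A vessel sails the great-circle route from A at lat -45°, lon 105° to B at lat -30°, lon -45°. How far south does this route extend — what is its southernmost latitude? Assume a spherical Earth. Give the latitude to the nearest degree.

≈ -72°

The great circle lies in the plane with unit normal n̂ = (p₁ × p₂)/|p₁ × p₂|.
Here n̂_z ≈ -0.311; the vertex latitude is φ_max = arccos|n̂_z| ≈ 71.9°.
Check via Clairaut: cos φ_max = |cos φ₁| · sin C = cos(45.0°)·sin(153.9°) ≈ 0.311, again giving ≈ 71.9°.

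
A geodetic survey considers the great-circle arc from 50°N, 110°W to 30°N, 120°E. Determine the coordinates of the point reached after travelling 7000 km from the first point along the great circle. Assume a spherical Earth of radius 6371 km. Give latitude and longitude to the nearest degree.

≈ 51°N, 140°E

Write both endpoints as unit vectors p₁, p₂ with components (cos φ cos λ, cos φ sin λ, sin φ).
The central angle between the endpoints is δ = arccos(p₁·p₂) ≈ 1.546 rad (88.6°). The total great-circle distance is δ·R ≈ 1.546 × 6371 ≈ 9847 km, so the target fraction is f = 7000/9847 ≈ 0.711.
Interpolate at f ≈ 0.711 with slerp weights a = sin((1−f)δ)/sin δ ≈ 0.432, b = sin(fδ)/sin δ ≈ 0.891.
p = a·p₁ + b·p₂ ≈ (-0.481, 0.407, 0.777); φ = arcsin(p_z) ≈ 50.95°, λ = atan2(p_y, p_x) ≈ 139.75°.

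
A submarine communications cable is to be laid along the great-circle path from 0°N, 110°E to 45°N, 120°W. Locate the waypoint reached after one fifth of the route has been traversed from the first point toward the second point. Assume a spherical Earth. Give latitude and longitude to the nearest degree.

≈ 18°N, 125°E

Convert each endpoint to a unit vector on the sphere (x = cos φ cos λ, y = cos φ sin λ, z = sin φ).
The central angle between the endpoints is δ = arccos(p₁·p₂) ≈ 2.043 rad (117.0°).
Interpolate at f = 1/5 with slerp weights a = sin((1−f)δ)/sin δ ≈ 1.120, b = sin(fδ)/sin δ ≈ 0.446.
p = a·p₁ + b·p₂ ≈ (-0.541, 0.780, 0.315); φ = arcsin(p_z) ≈ 18.38°, λ = atan2(p_y, p_x) ≈ 124.75°.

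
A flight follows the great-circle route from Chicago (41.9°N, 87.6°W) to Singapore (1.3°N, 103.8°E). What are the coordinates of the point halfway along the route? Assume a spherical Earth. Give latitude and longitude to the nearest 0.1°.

Write both endpoints as unit vectors p₁, p₂ with components (cos φ cos λ, cos φ sin λ, sin φ).
The central angle between the endpoints is δ = arccos(p₁·p₂) ≈ 2.366 rad (135.6°).
Interpolate at f = 1/2 with slerp weights a = sin((1−f)δ)/sin δ ≈ 1.323, b = sin(fδ)/sin δ ≈ 1.323.
p = a·p₁ + b·p₂ ≈ (-0.274, 0.301, 0.913); φ = arcsin(p_z) ≈ 65.99°, λ = atan2(p_y, p_x) ≈ 132.37°.

≈ 66.0°N, 132.4°E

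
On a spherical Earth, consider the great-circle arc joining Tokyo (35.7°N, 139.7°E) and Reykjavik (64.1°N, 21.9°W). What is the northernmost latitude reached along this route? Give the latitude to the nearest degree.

≈ 83°N

The great circle lies in the plane with unit normal n̂ = (p₁ × p₂)/|p₁ × p₂|.
Here n̂_z ≈ -0.114; the vertex latitude is φ_max = arccos|n̂_z| ≈ 83.5°.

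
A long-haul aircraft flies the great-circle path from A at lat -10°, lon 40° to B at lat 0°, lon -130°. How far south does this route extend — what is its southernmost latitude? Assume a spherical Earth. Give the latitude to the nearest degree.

≈ -45°

The great circle lies in the plane with unit normal n̂ = (p₁ × p₂)/|p₁ × p₂|.
Here n̂_z ≈ -0.702; the vertex latitude is φ_max = arccos|n̂_z| ≈ 45.4°.
Check via Clairaut: cos φ_max = |cos φ₁| · sin C = cos(10.0°)·sin(134.6°) ≈ 0.702, again giving ≈ 45.4°.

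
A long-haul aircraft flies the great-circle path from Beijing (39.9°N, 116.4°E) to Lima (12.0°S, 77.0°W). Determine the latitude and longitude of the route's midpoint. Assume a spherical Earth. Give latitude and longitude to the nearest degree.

Write both endpoints as unit vectors p₁, p₂ with components (cos φ cos λ, cos φ sin λ, sin φ).
The central angle between the endpoints is δ = arccos(p₁·p₂) ≈ 2.613 rad (149.7°).
Interpolate at f = 1/2 with slerp weights a = sin((1−f)δ)/sin δ ≈ 1.913, b = sin(fδ)/sin δ ≈ 1.913.
p = a·p₁ + b·p₂ ≈ (-0.232, -0.509, 0.829); φ = arcsin(p_z) ≈ 56.02°, λ = atan2(p_y, p_x) ≈ -114.48°.

≈ 56°N, 114°W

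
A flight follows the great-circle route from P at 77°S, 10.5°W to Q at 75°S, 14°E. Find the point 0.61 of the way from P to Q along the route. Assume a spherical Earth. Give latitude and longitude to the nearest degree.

≈ 76°S, 5°E

Convert each endpoint to a unit vector on the sphere (x = cos φ cos λ, y = cos φ sin λ, z = sin φ).
The central angle between the endpoints is δ = arccos(p₁·p₂) ≈ 0.108 rad (6.2°).
Interpolate at f = 0.61 with slerp weights a = sin((1−f)δ)/sin δ ≈ 0.391, b = sin(fδ)/sin δ ≈ 0.611.
p = a·p₁ + b·p₂ ≈ (0.240, 0.022, -0.971); φ = arcsin(p_z) ≈ -76.07°, λ = atan2(p_y, p_x) ≈ 5.30°.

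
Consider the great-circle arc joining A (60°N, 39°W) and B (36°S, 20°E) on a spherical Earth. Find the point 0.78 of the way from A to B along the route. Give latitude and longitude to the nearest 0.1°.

≈ (14.4°S, 9.3°E)

Write both endpoints as unit vectors p₁, p₂ with components (cos φ cos λ, cos φ sin λ, sin φ).
The central angle between the endpoints is δ = arccos(p₁·p₂) ≈ 1.876 rad (107.5°).
Interpolate at f = 0.78 with slerp weights a = sin((1−f)δ)/sin δ ≈ 0.421, b = sin(fδ)/sin δ ≈ 1.042.
p = a·p₁ + b·p₂ ≈ (0.956, 0.156, -0.248); φ = arcsin(p_z) ≈ -14.39°, λ = atan2(p_y, p_x) ≈ 9.27°.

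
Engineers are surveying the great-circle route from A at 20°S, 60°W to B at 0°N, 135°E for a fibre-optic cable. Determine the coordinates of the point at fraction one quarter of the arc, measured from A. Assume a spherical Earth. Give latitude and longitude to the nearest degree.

From cos δ = sin φ₁ sin φ₂ + cos φ₁ cos φ₂ cos Δλ, the central angle is δ ≈ 2.709 rad (155.2°).
Interpolate at f = 1/4 with slerp weights a = sin((1−f)δ)/sin δ ≈ 2.134, b = sin(fδ)/sin δ ≈ 1.493.
p = a·p₁ + b·p₂ ≈ (-0.053, -0.681, -0.730); φ = arcsin(p_z) ≈ -46.89°, λ = atan2(p_y, p_x) ≈ -94.43°.

≈ 47°S, 94°W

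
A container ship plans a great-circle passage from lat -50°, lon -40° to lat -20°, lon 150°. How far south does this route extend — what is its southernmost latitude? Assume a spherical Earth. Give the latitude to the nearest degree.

The great circle lies in the plane with unit normal n̂ = (p₁ × p₂)/|p₁ × p₂|.
Here n̂_z ≈ -0.111; the vertex latitude is φ_max = arccos|n̂_z| ≈ 83.6°.
Check via Clairaut: cos φ_max = |cos φ₁| · sin C = cos(50.0°)·sin(170.0°) ≈ 0.111, again giving ≈ 83.6°.

≈ -84°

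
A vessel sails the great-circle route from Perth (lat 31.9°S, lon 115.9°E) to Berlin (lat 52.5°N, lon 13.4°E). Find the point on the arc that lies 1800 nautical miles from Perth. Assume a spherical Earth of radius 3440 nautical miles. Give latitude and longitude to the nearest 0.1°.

Convert each endpoint to a unit vector on the sphere (x = cos φ cos λ, y = cos φ sin λ, z = sin φ).
The central angle between the endpoints is δ = arccos(p₁·p₂) ≈ 2.131 rad (122.1°). The total great-circle distance is δ·R ≈ 2.131 × 3440 ≈ 7330 nmi, so the target fraction is f = 1800/7330 ≈ 0.246.
Interpolate at f ≈ 0.246 with slerp weights a = sin((1−f)δ)/sin δ ≈ 1.179, b = sin(fδ)/sin δ ≈ 0.590.
p = a·p₁ + b·p₂ ≈ (-0.088, 0.984, -0.155); φ = arcsin(p_z) ≈ -8.94°, λ = atan2(p_y, p_x) ≈ 95.12°.

≈ lat 8.9°S, lon 95.1°E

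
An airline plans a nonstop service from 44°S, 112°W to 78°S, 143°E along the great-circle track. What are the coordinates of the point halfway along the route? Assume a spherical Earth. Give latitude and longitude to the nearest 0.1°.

≈ 67.4°S, 128.8°W

Write both endpoints as unit vectors p₁, p₂ with components (cos φ cos λ, cos φ sin λ, sin φ).
The central angle between the endpoints is δ = arccos(p₁·p₂) ≈ 0.875 rad (50.2°).
Interpolate at f = 1/2 with slerp weights a = sin((1−f)δ)/sin δ ≈ 0.552, b = sin(fδ)/sin δ ≈ 0.552.
p = a·p₁ + b·p₂ ≈ (-0.240, -0.299, -0.923); φ = arcsin(p_z) ≈ -67.43°, λ = atan2(p_y, p_x) ≈ -128.79°.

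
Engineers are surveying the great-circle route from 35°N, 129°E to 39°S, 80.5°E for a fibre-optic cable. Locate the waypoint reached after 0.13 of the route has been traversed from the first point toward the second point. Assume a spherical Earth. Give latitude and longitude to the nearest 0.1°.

Convert each endpoint to a unit vector on the sphere (x = cos φ cos λ, y = cos φ sin λ, z = sin φ).
The central angle between the endpoints is δ = arccos(p₁·p₂) ≈ 1.510 rad (86.5°).
Interpolate at f = 0.13 with slerp weights a = sin((1−f)δ)/sin δ ≈ 0.969, b = sin(fδ)/sin δ ≈ 0.195.
p = a·p₁ + b·p₂ ≈ (-0.474, 0.767, 0.433); φ = arcsin(p_z) ≈ 25.64°, λ = atan2(p_y, p_x) ≈ 121.75°.

≈ 25.6°N, 121.8°E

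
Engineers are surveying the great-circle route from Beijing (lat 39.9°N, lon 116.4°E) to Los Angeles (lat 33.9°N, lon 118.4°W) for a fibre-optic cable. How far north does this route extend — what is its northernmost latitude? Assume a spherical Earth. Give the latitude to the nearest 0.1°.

The great circle lies in the plane with unit normal n̂ = (p₁ × p₂)/|p₁ × p₂|.
Here n̂_z ≈ +0.520; the vertex latitude is φ_max = arccos|n̂_z| ≈ 58.6°.
Check via Clairaut: cos φ_max = |cos φ₁| · sin C = cos(39.9°)·sin(42.7°) ≈ 0.520, again giving ≈ 58.6°.

≈ 58.6°N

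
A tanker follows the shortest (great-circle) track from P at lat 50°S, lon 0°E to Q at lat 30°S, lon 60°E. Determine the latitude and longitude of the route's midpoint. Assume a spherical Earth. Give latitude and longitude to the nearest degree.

≈ lat 44°S, lon 35°E

Write both endpoints as unit vectors p₁, p₂ with components (cos φ cos λ, cos φ sin λ, sin φ).
The central angle between the endpoints is δ = arccos(p₁·p₂) ≈ 0.848 rad (48.6°).
Interpolate at f = 1/2 with slerp weights a = sin((1−f)δ)/sin δ ≈ 0.549, b = sin(fδ)/sin δ ≈ 0.549.
p = a·p₁ + b·p₂ ≈ (0.590, 0.411, -0.695); φ = arcsin(p_z) ≈ -43.99°, λ = atan2(p_y, p_x) ≈ 34.88°.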